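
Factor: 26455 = 5^1*11^1*13^1 * 37^1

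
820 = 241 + 579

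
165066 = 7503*22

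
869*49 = 42581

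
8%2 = 0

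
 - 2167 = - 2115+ - 52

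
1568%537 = 494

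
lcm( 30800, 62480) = 2186800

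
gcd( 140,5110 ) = 70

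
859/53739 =859/53739  =  0.02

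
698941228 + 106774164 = 805715392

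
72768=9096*8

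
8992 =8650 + 342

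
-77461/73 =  - 77461/73= - 1061.11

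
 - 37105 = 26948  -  64053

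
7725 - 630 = 7095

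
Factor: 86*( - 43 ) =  - 2^1*43^2 = - 3698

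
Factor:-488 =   -  2^3*61^1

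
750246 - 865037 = -114791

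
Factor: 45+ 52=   97  =  97^1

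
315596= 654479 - 338883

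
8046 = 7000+1046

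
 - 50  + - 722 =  - 772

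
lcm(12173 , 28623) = 1059051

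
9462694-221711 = 9240983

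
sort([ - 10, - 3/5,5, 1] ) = [ - 10, - 3/5, 1,5 ] 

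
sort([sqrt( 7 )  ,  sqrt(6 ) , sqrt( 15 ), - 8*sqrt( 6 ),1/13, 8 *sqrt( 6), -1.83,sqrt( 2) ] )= [ - 8*sqrt ( 6 ), - 1.83 , 1/13 , sqrt(2 ),sqrt(6),sqrt( 7 ),sqrt(15),8*sqrt(6 ) ] 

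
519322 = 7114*73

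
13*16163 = 210119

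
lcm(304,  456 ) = 912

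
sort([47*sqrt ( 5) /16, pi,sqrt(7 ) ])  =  [sqrt ( 7),pi , 47*sqrt(5)/16 ]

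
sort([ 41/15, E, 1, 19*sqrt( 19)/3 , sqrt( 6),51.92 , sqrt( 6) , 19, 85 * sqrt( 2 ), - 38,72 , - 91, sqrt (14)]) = [-91,-38 , 1, sqrt( 6 ), sqrt( 6 ) , E,41/15,sqrt(14), 19, 19*sqrt(19) /3,51.92, 72, 85 * sqrt(2) ]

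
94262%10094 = 3416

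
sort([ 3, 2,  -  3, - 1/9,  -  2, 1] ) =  [ - 3, -2, - 1/9, 1,2 , 3]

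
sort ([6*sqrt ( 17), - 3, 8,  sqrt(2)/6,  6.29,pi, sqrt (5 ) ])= [-3,sqrt(2 ) /6,sqrt(5), pi,6.29, 8,  6*sqrt( 17 )]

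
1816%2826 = 1816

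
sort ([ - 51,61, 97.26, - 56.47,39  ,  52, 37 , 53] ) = [ - 56.47, - 51,37,  39,52 , 53,61,97.26 ]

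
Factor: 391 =17^1* 23^1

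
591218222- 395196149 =196022073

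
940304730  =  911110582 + 29194148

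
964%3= 1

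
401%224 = 177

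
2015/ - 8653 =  - 2015/8653 = -0.23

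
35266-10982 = 24284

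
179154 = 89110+90044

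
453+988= 1441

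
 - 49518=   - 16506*3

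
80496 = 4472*18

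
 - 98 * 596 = - 58408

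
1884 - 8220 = - 6336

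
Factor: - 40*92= - 3680 = - 2^5*5^1*23^1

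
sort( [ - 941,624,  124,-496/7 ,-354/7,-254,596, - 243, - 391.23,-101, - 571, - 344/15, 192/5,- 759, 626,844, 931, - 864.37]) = [-941, - 864.37,-759, - 571, - 391.23, - 254, - 243, - 101, - 496/7, - 354/7, - 344/15,  192/5,124,596, 624, 626, 844,931]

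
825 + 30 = 855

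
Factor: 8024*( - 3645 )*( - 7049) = 2^3*3^6 * 5^1*7^1* 17^1*19^1*53^1*59^1  =  206165486520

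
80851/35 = 2310 + 1/35 = 2310.03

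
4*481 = 1924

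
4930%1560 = 250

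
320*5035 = 1611200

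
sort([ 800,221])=[ 221, 800 ]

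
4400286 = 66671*66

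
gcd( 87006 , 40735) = 1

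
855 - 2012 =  -1157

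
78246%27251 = 23744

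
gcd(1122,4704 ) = 6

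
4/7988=1/1997 = 0.00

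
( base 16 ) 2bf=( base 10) 703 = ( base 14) 383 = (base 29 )O7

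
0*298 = 0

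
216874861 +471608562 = 688483423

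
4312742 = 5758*749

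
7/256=7/256 = 0.03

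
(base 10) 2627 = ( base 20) 6b7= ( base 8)5103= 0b101001000011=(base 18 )81h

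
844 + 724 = 1568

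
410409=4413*93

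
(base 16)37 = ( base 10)55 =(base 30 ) 1p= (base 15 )3A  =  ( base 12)47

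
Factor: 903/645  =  5^(-1)*7^1= 7/5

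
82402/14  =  5885 + 6/7  =  5885.86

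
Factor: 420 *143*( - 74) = -2^3* 3^1*5^1*7^1*11^1 * 13^1*37^1 = - 4444440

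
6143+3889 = 10032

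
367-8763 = -8396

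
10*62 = 620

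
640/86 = 7 + 19/43 = 7.44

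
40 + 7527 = 7567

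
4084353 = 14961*273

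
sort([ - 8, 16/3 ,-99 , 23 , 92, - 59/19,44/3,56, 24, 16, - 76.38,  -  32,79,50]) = [ - 99, - 76.38,  -  32,  -  8, - 59/19, 16/3,44/3 , 16,23,24,50 , 56,79 , 92 ] 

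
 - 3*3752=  - 11256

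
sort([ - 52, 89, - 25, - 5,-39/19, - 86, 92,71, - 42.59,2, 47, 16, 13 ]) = [ - 86, - 52, - 42.59, - 25, - 5,  -  39/19,2, 13, 16,47, 71, 89,92]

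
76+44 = 120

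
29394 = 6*4899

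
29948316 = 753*39772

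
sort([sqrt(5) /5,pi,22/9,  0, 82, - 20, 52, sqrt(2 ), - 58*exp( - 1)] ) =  [ - 58*exp( - 1), - 20,0 , sqrt(5)/5, sqrt( 2), 22/9, pi,52, 82]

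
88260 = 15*5884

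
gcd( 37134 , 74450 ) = 2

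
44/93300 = 11/23325 = 0.00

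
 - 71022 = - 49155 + -21867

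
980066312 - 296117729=683948583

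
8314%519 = 10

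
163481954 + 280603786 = 444085740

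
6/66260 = 3/33130 = 0.00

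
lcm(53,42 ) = 2226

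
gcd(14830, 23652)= 2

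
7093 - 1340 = 5753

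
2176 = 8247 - 6071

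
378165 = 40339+337826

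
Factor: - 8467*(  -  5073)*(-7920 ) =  - 340188480720 = - 2^4*3^3*5^1*11^1*19^1*89^1*8467^1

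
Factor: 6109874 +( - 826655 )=3^1*41^1*42953^1=5283219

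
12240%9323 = 2917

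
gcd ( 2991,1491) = 3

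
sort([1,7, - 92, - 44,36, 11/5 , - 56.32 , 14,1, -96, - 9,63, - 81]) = [ - 96, - 92 ,  -  81, - 56.32, - 44, - 9, 1,1,11/5, 7,14, 36,63]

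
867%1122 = 867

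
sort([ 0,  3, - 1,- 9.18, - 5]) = [  -  9.18, - 5, - 1, 0 , 3]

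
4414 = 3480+934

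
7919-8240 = -321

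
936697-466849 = 469848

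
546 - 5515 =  - 4969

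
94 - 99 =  - 5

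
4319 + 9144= 13463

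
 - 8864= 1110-9974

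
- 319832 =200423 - 520255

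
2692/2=1346 = 1346.00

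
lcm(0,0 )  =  0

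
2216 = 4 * 554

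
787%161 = 143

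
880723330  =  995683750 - 114960420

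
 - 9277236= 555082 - 9832318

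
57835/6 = 9639 + 1/6 = 9639.17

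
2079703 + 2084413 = 4164116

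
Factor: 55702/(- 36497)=-2^1* 27851^1*36497^(-1)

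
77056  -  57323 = 19733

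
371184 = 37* 10032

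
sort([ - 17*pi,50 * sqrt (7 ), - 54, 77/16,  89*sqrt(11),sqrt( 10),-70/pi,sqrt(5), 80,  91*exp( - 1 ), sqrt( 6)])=[ - 54, - 17*pi , - 70/pi, sqrt(5), sqrt( 6), sqrt( 10), 77/16, 91*exp( - 1 ), 80, 50*sqrt( 7), 89 * sqrt( 11) ] 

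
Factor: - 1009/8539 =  - 1009^1 * 8539^ ( - 1)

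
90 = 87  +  3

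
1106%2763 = 1106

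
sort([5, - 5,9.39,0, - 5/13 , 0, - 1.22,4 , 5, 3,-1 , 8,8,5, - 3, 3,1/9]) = [ - 5, - 3, - 1.22, - 1, - 5/13,0, 0, 1/9,  3, 3,4, 5, 5, 5, 8, 8, 9.39] 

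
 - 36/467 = -36/467 = -  0.08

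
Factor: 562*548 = 2^3 * 137^1 * 281^1 =307976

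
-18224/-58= 314 + 6/29  =  314.21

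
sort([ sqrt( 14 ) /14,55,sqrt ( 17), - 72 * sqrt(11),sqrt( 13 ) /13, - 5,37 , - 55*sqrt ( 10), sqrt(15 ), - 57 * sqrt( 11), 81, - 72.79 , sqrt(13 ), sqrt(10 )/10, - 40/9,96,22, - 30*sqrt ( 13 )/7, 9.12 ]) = [ - 72*sqrt(11), - 57*sqrt( 11), - 55*sqrt(10) ,-72.79,- 30*sqrt(13)/7, - 5,-40/9,sqrt( 14 )/14,sqrt(13)/13,sqrt( 10) /10, sqrt( 13 ),sqrt (15 ) , sqrt( 17),9.12,22,37,  55,81,96 ] 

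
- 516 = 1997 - 2513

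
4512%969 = 636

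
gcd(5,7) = 1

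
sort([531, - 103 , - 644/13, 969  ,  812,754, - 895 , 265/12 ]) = [ -895, - 103, - 644/13, 265/12, 531,754,812, 969 ]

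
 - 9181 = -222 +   -  8959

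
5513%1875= 1763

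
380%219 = 161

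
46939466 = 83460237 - 36520771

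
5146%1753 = 1640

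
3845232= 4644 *828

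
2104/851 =2 + 402/851=2.47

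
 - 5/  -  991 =5/991 =0.01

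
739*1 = 739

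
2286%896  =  494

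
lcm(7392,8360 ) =702240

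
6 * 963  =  5778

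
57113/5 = 57113/5 = 11422.60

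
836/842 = 418/421 = 0.99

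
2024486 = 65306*31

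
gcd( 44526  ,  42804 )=246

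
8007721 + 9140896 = 17148617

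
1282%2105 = 1282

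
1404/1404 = 1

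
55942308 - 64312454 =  - 8370146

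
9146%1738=456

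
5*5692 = 28460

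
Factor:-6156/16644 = - 3^3*73^( - 1) = -  27/73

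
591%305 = 286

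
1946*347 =675262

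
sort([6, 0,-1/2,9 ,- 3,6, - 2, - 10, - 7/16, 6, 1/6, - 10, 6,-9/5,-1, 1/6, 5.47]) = [-10, - 10,-3, - 2,  -  9/5 ,-1, - 1/2,  -  7/16,  0, 1/6 , 1/6, 5.47, 6,6, 6, 6, 9]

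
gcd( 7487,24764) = 1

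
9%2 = 1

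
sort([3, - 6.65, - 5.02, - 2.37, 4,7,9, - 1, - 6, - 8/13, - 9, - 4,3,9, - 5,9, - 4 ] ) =[ - 9,-6.65, - 6, - 5.02, - 5, - 4, - 4, - 2.37,-1,-8/13,3,3,4,7,9, 9,9 ]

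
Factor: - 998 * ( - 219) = 218562 = 2^1*3^1* 73^1*499^1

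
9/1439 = 9/1439 = 0.01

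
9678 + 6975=16653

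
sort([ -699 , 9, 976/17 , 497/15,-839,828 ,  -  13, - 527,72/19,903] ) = [ - 839,-699 , - 527,- 13,72/19,9, 497/15 , 976/17, 828,903 ]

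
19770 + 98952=118722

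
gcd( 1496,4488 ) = 1496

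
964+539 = 1503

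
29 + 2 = 31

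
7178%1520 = 1098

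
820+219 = 1039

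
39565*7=276955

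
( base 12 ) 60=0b1001000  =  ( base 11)66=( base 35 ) 22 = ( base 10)72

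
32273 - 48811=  - 16538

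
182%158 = 24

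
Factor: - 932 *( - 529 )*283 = 139526924 = 2^2 * 23^2*233^1*283^1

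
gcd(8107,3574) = 1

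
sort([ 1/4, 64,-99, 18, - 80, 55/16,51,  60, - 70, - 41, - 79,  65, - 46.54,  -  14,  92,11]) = [ - 99, - 80, - 79, - 70, - 46.54, - 41, -14, 1/4, 55/16, 11 , 18,  51, 60,64, 65,  92 ] 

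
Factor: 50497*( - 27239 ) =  - 27239^1*50497^1 = -  1375487783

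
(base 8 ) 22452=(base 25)f5e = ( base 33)8oa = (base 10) 9514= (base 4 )2110222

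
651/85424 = 651/85424 = 0.01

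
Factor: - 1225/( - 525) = 7/3  =  3^(-1 )*7^1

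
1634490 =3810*429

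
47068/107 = 439 + 95/107  =  439.89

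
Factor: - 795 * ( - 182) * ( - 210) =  - 30384900  =  - 2^2*3^2*5^2*7^2*13^1*53^1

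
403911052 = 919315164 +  - 515404112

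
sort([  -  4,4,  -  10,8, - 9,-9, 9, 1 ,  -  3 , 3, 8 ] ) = [ - 10 , - 9, - 9, - 4, - 3,1,3, 4, 8,8, 9]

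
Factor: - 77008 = -2^4*  4813^1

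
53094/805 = 65 + 769/805 = 65.96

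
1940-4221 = - 2281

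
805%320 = 165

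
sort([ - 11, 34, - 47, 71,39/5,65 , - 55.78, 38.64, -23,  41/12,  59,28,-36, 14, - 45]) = [  -  55.78,  -  47, - 45, - 36, - 23, - 11,41/12,39/5,14  ,  28,34,38.64,59,65, 71]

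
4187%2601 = 1586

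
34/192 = 17/96 = 0.18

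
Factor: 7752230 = 2^1*5^1 *181^1*4283^1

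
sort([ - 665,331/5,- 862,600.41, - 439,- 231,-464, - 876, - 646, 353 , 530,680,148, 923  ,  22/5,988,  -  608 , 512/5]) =[-876, - 862, - 665,-646, - 608 , - 464,  -  439, - 231, 22/5,331/5, 512/5,148, 353,  530 , 600.41 , 680, 923,988] 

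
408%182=44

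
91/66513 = 91/66513 = 0.00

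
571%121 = 87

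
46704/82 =569 + 23/41=569.56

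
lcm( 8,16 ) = 16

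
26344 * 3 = 79032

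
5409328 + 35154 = 5444482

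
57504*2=115008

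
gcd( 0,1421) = 1421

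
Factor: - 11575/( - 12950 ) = 2^( - 1)*7^( - 1) * 37^( - 1 )*463^1=463/518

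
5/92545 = 1/18509 = 0.00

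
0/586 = 0 = 0.00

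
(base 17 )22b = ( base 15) 2B8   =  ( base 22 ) 167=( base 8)1157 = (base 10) 623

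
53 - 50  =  3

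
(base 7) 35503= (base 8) 21716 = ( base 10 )9166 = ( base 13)4231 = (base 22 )ike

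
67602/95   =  711 + 3/5 = 711.60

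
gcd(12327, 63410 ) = 1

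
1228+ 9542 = 10770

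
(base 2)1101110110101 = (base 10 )7093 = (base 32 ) 6tl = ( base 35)5rn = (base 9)10651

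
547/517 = 1+30/517 = 1.06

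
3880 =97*40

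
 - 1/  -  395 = 1/395 = 0.00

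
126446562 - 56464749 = 69981813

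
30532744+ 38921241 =69453985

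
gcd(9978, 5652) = 6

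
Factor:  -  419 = -419^1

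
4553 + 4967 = 9520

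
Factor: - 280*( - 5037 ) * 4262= 6010954320 = 2^4*3^1*5^1*7^1*23^1*73^1  *  2131^1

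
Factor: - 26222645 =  - 5^1 * 23^1*228023^1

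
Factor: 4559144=2^3*569893^1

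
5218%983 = 303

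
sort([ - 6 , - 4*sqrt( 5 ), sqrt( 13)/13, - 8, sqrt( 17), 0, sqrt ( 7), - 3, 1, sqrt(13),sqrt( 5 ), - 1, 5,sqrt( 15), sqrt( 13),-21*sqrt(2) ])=[ - 21*sqrt( 2 ),- 4 * sqrt( 5 ), - 8, - 6, - 3, - 1,0,sqrt( 13)/13, 1, sqrt( 5), sqrt( 7), sqrt(13),  sqrt(13), sqrt(15),sqrt (17 ), 5 ]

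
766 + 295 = 1061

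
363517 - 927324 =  - 563807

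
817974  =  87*9402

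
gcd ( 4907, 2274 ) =1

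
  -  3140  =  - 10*314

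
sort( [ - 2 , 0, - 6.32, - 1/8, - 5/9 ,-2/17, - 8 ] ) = [ - 8 , - 6.32, - 2,- 5/9,-1/8, - 2/17,0 ]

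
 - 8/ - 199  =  8/199 = 0.04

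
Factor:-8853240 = -2^3*3^1*5^1 *11^1*19^1*353^1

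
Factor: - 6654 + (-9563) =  -16217= - 16217^1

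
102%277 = 102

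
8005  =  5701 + 2304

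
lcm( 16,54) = 432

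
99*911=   90189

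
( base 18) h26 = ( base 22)ba6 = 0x15AE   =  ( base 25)8m0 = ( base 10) 5550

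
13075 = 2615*5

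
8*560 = 4480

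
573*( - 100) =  - 57300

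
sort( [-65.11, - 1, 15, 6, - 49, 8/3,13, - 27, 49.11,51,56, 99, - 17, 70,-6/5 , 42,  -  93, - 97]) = [ - 97, - 93, - 65.11, - 49, - 27,-17, - 6/5, - 1, 8/3,6,13, 15, 42, 49.11, 51, 56, 70, 99]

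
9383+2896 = 12279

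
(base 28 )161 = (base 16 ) 3b9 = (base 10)953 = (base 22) 1L7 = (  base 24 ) 1FH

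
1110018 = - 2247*( - 494)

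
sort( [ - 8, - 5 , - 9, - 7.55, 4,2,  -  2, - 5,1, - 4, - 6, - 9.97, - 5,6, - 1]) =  [-9.97, - 9, - 8, - 7.55,-6, - 5 , - 5, - 5, - 4 ,-2,-1,1,  2, 4,6]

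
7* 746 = 5222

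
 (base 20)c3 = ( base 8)363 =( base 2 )11110011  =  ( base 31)7Q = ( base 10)243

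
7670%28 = 26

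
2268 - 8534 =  - 6266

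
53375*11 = 587125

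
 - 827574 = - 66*12539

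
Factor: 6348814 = 2^1*109^1*29123^1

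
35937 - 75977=-40040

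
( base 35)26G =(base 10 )2676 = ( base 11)2013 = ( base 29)358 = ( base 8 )5164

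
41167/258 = 159+145/258 =159.56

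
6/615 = 2/205 = 0.01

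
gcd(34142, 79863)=1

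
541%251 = 39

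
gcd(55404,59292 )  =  972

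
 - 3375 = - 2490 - 885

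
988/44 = 22 + 5/11 = 22.45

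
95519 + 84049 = 179568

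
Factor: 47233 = 149^1 * 317^1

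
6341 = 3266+3075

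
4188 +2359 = 6547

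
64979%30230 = 4519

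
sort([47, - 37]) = [ - 37,  47 ] 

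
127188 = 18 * 7066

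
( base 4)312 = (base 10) 54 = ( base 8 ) 66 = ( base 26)22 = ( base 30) 1O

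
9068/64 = 141 + 11/16 = 141.69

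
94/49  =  1 + 45/49 = 1.92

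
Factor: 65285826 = 2^1*3^1* 2393^1*4547^1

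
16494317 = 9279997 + 7214320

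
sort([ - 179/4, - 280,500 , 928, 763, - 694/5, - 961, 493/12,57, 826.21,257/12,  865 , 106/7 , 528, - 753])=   [ -961, - 753, - 280 , - 694/5, - 179/4, 106/7, 257/12, 493/12, 57,500,528 , 763, 826.21,865,928 ]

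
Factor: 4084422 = 2^1 * 3^1* 179^1*3803^1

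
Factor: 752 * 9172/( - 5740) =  - 2^4*5^( - 1 )*7^( - 1)*41^( - 1 )*47^1*2293^1 =- 1724336/1435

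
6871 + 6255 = 13126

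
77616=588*132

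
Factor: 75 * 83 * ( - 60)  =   - 2^2 * 3^2 * 5^3*83^1=-373500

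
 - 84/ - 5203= 84/5203 = 0.02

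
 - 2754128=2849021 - 5603149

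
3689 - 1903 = 1786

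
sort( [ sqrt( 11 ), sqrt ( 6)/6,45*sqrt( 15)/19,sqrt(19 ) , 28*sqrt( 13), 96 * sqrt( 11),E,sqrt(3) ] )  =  [sqrt( 6)/6,sqrt(3 ),E,sqrt( 11),sqrt( 19), 45*sqrt( 15)/19, 28*sqrt( 13), 96*sqrt(  11) ] 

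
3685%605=55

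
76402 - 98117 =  -21715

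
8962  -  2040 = 6922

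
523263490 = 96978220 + 426285270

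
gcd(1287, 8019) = 99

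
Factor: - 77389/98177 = - 13^1*31^( - 1 )*3167^( - 1)*5953^1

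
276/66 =4 + 2/11 = 4.18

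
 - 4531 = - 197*23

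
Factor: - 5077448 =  - 2^3*634681^1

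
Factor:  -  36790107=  - 3^1*12263369^1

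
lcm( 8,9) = 72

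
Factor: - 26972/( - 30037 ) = 44/49=2^2*7^( - 2)*11^1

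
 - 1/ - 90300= 1/90300 = 0.00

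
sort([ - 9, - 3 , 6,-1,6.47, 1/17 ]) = [ - 9, - 3, - 1,1/17, 6,  6.47] 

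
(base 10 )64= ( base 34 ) 1u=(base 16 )40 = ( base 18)3A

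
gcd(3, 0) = 3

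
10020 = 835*12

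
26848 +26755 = 53603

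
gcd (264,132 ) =132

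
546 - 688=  - 142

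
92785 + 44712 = 137497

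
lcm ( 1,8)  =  8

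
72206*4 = 288824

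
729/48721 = 729/48721=0.01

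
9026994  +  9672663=18699657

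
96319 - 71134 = 25185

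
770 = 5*154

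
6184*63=389592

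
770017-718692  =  51325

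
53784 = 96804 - 43020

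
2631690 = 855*3078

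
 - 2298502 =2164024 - 4462526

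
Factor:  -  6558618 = -2^1*3^1*11^1 * 43^1*2311^1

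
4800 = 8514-3714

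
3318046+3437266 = 6755312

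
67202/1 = 67202= 67202.00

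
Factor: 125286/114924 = 2^ (  -  1) * 7^1*19^1*61^ (-1 ) = 133/122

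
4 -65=  -  61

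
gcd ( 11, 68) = 1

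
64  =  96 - 32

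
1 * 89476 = 89476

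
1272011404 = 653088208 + 618923196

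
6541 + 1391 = 7932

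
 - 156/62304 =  - 1 + 5179/5192 = -  0.00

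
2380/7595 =68/217 =0.31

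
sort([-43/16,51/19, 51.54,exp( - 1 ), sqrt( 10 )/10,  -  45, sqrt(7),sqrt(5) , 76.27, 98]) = [ - 45, - 43/16, sqrt(10) /10,exp ( - 1),sqrt( 5), sqrt (7), 51/19,51.54, 76.27, 98]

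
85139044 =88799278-3660234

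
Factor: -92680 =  - 2^3*5^1*7^1*331^1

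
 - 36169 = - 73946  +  37777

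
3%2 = 1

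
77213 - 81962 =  - 4749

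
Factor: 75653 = 75653^1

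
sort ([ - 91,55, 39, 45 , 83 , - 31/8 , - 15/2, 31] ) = [-91, - 15/2, - 31/8, 31, 39, 45,  55,  83]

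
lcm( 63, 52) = 3276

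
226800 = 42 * 5400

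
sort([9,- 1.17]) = [-1.17, 9 ]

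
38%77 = 38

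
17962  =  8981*2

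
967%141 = 121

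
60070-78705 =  -18635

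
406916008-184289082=222626926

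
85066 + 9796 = 94862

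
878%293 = 292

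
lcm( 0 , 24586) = 0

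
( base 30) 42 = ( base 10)122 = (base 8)172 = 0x7a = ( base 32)3q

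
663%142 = 95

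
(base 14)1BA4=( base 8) 11664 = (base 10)5044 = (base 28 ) 6C4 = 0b1001110110100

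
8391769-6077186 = 2314583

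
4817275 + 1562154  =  6379429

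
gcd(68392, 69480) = 8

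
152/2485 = 152/2485=0.06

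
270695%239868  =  30827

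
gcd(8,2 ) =2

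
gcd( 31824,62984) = 8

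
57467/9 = 6385  +  2/9 = 6385.22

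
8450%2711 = 317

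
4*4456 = 17824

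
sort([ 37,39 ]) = [ 37, 39] 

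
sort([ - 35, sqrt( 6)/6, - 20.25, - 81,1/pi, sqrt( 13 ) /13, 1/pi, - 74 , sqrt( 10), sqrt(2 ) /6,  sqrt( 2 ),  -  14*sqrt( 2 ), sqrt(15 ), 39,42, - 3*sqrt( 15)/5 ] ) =[ - 81,  -  74, - 35, - 20.25,-14*sqrt( 2 ),- 3* sqrt( 15)/5,sqrt(2 )/6, sqrt( 13 ) /13 , 1/pi,1/pi, sqrt( 6 ) /6,sqrt( 2),sqrt( 10 ), sqrt (15), 39, 42]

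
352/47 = 352/47 =7.49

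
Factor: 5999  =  7^1*857^1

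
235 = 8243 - 8008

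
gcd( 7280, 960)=80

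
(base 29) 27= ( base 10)65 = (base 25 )2f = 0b1000001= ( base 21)32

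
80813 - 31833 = 48980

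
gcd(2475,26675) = 275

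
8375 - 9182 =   -  807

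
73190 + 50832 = 124022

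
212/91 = 2+30/91 = 2.33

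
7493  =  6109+1384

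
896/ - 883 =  - 2  +  870/883 = - 1.01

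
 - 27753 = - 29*957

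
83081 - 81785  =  1296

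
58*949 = 55042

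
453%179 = 95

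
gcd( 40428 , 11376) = 36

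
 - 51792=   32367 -84159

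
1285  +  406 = 1691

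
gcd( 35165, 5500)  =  5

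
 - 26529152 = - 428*61984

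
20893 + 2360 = 23253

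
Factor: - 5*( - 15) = 75=3^1*5^2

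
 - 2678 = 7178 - 9856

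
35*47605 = 1666175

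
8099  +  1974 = 10073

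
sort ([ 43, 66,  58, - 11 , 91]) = [-11,43,58,66,91]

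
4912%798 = 124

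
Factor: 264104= 2^3*33013^1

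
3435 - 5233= - 1798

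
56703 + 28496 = 85199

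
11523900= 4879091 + 6644809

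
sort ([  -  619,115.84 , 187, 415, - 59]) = [ - 619, - 59,115.84,187, 415]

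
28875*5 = 144375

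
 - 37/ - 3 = 37/3 = 12.33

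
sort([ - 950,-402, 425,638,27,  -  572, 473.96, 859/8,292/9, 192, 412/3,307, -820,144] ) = [ - 950, - 820, - 572,  -  402,27,292/9, 859/8,412/3,144,192, 307, 425,  473.96, 638] 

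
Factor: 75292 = 2^2*7^1* 2689^1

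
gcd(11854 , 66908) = 2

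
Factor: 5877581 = 23^1*421^1 * 607^1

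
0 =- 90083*0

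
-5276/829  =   - 7 + 527/829= - 6.36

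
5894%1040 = 694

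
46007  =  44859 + 1148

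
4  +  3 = 7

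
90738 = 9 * 10082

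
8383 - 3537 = 4846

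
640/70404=160/17601  =  0.01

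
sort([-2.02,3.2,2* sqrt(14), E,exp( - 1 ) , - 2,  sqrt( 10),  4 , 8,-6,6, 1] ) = [ - 6, - 2.02, - 2,exp( - 1),1,E,sqrt(10 ), 3.2,4, 6,2*sqrt(14), 8 ] 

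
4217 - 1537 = 2680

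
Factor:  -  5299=-7^1*757^1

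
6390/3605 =1278/721  =  1.77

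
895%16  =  15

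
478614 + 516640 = 995254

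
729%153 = 117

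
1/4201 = 1/4201   =  0.00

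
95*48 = 4560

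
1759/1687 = 1759/1687 = 1.04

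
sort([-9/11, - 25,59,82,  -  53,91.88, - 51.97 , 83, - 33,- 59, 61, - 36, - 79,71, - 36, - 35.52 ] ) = [-79, - 59, - 53,-51.97, - 36, - 36, - 35.52,- 33,-25,-9/11, 59,61, 71,82, 83, 91.88] 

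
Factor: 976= 2^4*61^1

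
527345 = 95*5551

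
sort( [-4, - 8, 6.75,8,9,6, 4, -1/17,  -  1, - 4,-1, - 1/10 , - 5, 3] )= [ - 8, - 5, - 4, - 4, -1, - 1, - 1/10, - 1/17, 3, 4, 6, 6.75, 8, 9 ] 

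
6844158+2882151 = 9726309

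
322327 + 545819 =868146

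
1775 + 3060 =4835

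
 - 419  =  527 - 946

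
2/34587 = 2/34587 = 0.00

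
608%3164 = 608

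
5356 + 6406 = 11762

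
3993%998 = 1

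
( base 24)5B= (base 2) 10000011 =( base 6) 335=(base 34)3t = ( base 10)131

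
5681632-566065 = 5115567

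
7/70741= 7/70741 =0.00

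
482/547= 482/547 = 0.88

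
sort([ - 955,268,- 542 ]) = [-955, - 542, 268]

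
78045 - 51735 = 26310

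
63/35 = 9/5=1.80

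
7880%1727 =972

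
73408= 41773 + 31635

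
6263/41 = 152 +31/41=152.76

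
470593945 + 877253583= 1347847528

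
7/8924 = 7/8924 = 0.00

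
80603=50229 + 30374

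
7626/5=1525+1/5  =  1525.20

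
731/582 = 731/582  =  1.26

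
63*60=3780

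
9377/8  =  1172 + 1/8= 1172.12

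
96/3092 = 24/773 = 0.03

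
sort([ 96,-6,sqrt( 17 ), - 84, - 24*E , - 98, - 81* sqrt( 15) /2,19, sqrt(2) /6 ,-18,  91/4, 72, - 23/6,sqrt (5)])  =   [ - 81*sqrt( 15 )/2  , - 98, - 84 , - 24*E,-18, - 6, - 23/6,sqrt( 2)/6,sqrt ( 5),sqrt(17 )  ,  19,  91/4,72,96] 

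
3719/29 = 3719/29 = 128.24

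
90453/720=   125 + 151/240 = 125.63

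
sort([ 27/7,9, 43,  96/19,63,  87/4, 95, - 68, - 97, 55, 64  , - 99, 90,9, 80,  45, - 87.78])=[ - 99, - 97,  -  87.78, - 68,27/7, 96/19, 9, 9, 87/4,43, 45 , 55,63,64, 80, 90, 95]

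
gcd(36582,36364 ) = 2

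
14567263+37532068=52099331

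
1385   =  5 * 277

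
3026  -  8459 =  - 5433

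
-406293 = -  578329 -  - 172036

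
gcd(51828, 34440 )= 84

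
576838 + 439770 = 1016608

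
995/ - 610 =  - 199/122 =- 1.63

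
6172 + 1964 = 8136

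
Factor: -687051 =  -3^2*97^1*787^1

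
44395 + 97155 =141550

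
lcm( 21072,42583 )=2043984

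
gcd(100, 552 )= 4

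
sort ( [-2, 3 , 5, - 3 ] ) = [-3,-2,3 , 5]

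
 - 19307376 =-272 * 70983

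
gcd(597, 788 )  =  1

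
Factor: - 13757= -13757^1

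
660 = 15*44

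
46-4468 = -4422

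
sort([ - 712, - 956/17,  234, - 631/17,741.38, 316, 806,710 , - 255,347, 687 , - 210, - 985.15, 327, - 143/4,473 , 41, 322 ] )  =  [  -  985.15, - 712, - 255, - 210, - 956/17, - 631/17, - 143/4  ,  41 , 234, 316, 322, 327 , 347, 473, 687, 710,741.38, 806 ]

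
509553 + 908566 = 1418119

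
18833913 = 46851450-28017537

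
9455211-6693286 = 2761925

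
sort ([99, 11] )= [11, 99]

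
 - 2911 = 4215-7126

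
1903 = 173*11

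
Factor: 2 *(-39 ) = - 78 =- 2^1*3^1*13^1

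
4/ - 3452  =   - 1 + 862/863= -  0.00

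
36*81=2916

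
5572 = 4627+945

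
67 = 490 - 423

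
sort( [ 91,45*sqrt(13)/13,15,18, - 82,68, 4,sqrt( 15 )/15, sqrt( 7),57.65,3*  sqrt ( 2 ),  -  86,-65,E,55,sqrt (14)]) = [ - 86, - 82,-65, sqrt(15 ) /15,sqrt(7 ), E,sqrt ( 14 ),4, 3*sqrt(2 ), 45 * sqrt(13 )/13,15, 18, 55, 57.65,68,91]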